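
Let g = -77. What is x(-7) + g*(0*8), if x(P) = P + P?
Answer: -14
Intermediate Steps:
x(P) = 2*P
x(-7) + g*(0*8) = 2*(-7) - 0*8 = -14 - 77*0 = -14 + 0 = -14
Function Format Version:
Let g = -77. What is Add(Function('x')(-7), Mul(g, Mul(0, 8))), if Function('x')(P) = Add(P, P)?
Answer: -14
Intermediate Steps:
Function('x')(P) = Mul(2, P)
Add(Function('x')(-7), Mul(g, Mul(0, 8))) = Add(Mul(2, -7), Mul(-77, Mul(0, 8))) = Add(-14, Mul(-77, 0)) = Add(-14, 0) = -14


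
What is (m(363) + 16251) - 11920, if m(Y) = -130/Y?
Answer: 1572023/363 ≈ 4330.6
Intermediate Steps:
(m(363) + 16251) - 11920 = (-130/363 + 16251) - 11920 = 5898983/363 - 11920 = 1572023/363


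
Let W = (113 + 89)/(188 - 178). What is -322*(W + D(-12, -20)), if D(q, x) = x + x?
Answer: 31878/5 ≈ 6375.6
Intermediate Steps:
D(q, x) = 2*x
W = 101/5 (W = 202/10 = 202*(⅒) = 101/5 ≈ 20.200)
-322*(W + D(-12, -20)) = -322*(101/5 + 2*(-20)) = -322*(101/5 - 40) = -322*(-99/5) = 31878/5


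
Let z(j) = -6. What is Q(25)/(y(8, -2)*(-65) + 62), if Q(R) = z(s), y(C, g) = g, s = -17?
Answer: -1/32 ≈ -0.031250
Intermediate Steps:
Q(R) = -6
Q(25)/(y(8, -2)*(-65) + 62) = -6/(-2*(-65) + 62) = -6/(130 + 62) = -6/192 = -6*1/192 = -1/32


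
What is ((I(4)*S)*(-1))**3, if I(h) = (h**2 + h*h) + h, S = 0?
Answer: 0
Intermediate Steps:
I(h) = h + 2*h**2 (I(h) = (h**2 + h**2) + h = 2*h**2 + h = h + 2*h**2)
((I(4)*S)*(-1))**3 = (((4*(1 + 2*4))*0)*(-1))**3 = (((4*(1 + 8))*0)*(-1))**3 = (((4*9)*0)*(-1))**3 = ((36*0)*(-1))**3 = (0*(-1))**3 = 0**3 = 0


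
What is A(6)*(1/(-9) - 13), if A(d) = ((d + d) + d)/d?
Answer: -118/3 ≈ -39.333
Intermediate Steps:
A(d) = 3 (A(d) = (2*d + d)/d = (3*d)/d = 3)
A(6)*(1/(-9) - 13) = 3*(1/(-9) - 13) = 3*(-⅑ - 13) = 3*(-118/9) = -118/3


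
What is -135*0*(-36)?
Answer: 0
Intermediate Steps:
-135*0*(-36) = -9*0*(-36) = 0*(-36) = 0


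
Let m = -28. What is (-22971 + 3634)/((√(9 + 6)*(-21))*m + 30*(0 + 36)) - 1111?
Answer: -4115805/3722 - 947513*√15/334980 ≈ -1116.8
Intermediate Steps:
(-22971 + 3634)/((√(9 + 6)*(-21))*m + 30*(0 + 36)) - 1111 = (-22971 + 3634)/((√(9 + 6)*(-21))*(-28) + 30*(0 + 36)) - 1111 = -19337/((√15*(-21))*(-28) + 30*36) - 1111 = -19337/(-21*√15*(-28) + 1080) - 1111 = -19337/(588*√15 + 1080) - 1111 = -19337/(1080 + 588*√15) - 1111 = -1111 - 19337/(1080 + 588*√15)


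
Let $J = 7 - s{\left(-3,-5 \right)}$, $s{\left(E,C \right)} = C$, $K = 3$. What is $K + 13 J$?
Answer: $159$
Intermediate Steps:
$J = 12$ ($J = 7 - -5 = 7 + 5 = 12$)
$K + 13 J = 3 + 13 \cdot 12 = 3 + 156 = 159$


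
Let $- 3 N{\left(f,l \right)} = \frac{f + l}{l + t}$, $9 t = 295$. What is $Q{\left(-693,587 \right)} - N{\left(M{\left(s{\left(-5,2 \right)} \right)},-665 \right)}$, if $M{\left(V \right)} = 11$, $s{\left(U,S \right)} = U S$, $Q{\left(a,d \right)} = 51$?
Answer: $\frac{146076}{2845} \approx 51.345$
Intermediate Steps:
$s{\left(U,S \right)} = S U$
$t = \frac{295}{9}$ ($t = \frac{1}{9} \cdot 295 = \frac{295}{9} \approx 32.778$)
$N{\left(f,l \right)} = - \frac{f + l}{3 \left(\frac{295}{9} + l\right)}$ ($N{\left(f,l \right)} = - \frac{\left(f + l\right) \frac{1}{l + \frac{295}{9}}}{3} = - \frac{\left(f + l\right) \frac{1}{\frac{295}{9} + l}}{3} = - \frac{\frac{1}{\frac{295}{9} + l} \left(f + l\right)}{3} = - \frac{f + l}{3 \left(\frac{295}{9} + l\right)}$)
$Q{\left(-693,587 \right)} - N{\left(M{\left(s{\left(-5,2 \right)} \right)},-665 \right)} = 51 - \frac{3 \left(\left(-1\right) 11 - -665\right)}{295 + 9 \left(-665\right)} = 51 - \frac{3 \left(-11 + 665\right)}{295 - 5985} = 51 - 3 \frac{1}{-5690} \cdot 654 = 51 - 3 \left(- \frac{1}{5690}\right) 654 = 51 - - \frac{981}{2845} = 51 + \frac{981}{2845} = \frac{146076}{2845}$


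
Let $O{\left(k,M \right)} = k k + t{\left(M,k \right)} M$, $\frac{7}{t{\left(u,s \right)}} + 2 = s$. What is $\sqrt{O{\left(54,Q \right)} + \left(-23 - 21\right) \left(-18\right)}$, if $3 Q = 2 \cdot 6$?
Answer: $\frac{\sqrt{626743}}{13} \approx 60.898$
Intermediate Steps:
$t{\left(u,s \right)} = \frac{7}{-2 + s}$
$Q = 4$ ($Q = \frac{2 \cdot 6}{3} = \frac{1}{3} \cdot 12 = 4$)
$O{\left(k,M \right)} = k^{2} + \frac{7 M}{-2 + k}$ ($O{\left(k,M \right)} = k k + \frac{7}{-2 + k} M = k^{2} + \frac{7 M}{-2 + k}$)
$\sqrt{O{\left(54,Q \right)} + \left(-23 - 21\right) \left(-18\right)} = \sqrt{\frac{7 \cdot 4 + 54^{2} \left(-2 + 54\right)}{-2 + 54} + \left(-23 - 21\right) \left(-18\right)} = \sqrt{\frac{28 + 2916 \cdot 52}{52} - -792} = \sqrt{\frac{28 + 151632}{52} + 792} = \sqrt{\frac{1}{52} \cdot 151660 + 792} = \sqrt{\frac{37915}{13} + 792} = \sqrt{\frac{48211}{13}} = \frac{\sqrt{626743}}{13}$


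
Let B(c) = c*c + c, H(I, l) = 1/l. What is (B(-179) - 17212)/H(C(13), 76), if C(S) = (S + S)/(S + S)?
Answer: 1113400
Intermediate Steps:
C(S) = 1 (C(S) = (2*S)/((2*S)) = (2*S)*(1/(2*S)) = 1)
B(c) = c + c**2 (B(c) = c**2 + c = c + c**2)
(B(-179) - 17212)/H(C(13), 76) = (-179*(1 - 179) - 17212)/(1/76) = (-179*(-178) - 17212)/(1/76) = (31862 - 17212)*76 = 14650*76 = 1113400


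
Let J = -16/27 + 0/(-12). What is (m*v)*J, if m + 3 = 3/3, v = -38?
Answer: -1216/27 ≈ -45.037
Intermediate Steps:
m = -2 (m = -3 + 3/3 = -3 + 3*(1/3) = -3 + 1 = -2)
J = -16/27 (J = -16*1/27 + 0*(-1/12) = -16/27 + 0 = -16/27 ≈ -0.59259)
(m*v)*J = -2*(-38)*(-16/27) = 76*(-16/27) = -1216/27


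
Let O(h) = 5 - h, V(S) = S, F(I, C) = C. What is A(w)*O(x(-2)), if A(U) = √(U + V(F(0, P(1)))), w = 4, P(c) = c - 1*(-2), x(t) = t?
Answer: 7*√7 ≈ 18.520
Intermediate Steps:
P(c) = 2 + c (P(c) = c + 2 = 2 + c)
A(U) = √(3 + U) (A(U) = √(U + (2 + 1)) = √(U + 3) = √(3 + U))
A(w)*O(x(-2)) = √(3 + 4)*(5 - 1*(-2)) = √7*(5 + 2) = √7*7 = 7*√7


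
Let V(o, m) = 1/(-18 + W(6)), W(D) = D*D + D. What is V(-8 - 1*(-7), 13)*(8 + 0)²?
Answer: 8/3 ≈ 2.6667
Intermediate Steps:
W(D) = D + D² (W(D) = D² + D = D + D²)
V(o, m) = 1/24 (V(o, m) = 1/(-18 + 6*(1 + 6)) = 1/(-18 + 6*7) = 1/(-18 + 42) = 1/24)
V(-8 - 1*(-7), 13)*(8 + 0)² = (8 + 0)²/24 = (1/24)*8² = (1/24)*64 = 8/3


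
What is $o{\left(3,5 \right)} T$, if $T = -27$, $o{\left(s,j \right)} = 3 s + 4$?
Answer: $-351$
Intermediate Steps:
$o{\left(s,j \right)} = 4 + 3 s$
$o{\left(3,5 \right)} T = \left(4 + 3 \cdot 3\right) \left(-27\right) = \left(4 + 9\right) \left(-27\right) = 13 \left(-27\right) = -351$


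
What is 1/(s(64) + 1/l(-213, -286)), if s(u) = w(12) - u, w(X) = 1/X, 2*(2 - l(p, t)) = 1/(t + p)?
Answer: -23964/1519723 ≈ -0.015769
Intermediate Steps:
l(p, t) = 2 - 1/(2*(p + t)) (l(p, t) = 2 - 1/(2*(t + p)) = 2 - 1/(2*(p + t)))
w(X) = 1/X
s(u) = 1/12 - u
1/(s(64) + 1/l(-213, -286)) = 1/((1/12 - 1*64) + 1/((-½ + 2*(-213) + 2*(-286))/(-213 - 286))) = 1/((1/12 - 64) + 1/((-½ - 426 - 572)/(-499))) = 1/(-767/12 + 1/(-1/499*(-1997/2))) = 1/(-767/12 + 1/(1997/998)) = 1/(-767/12 + 998/1997) = 1/(-1519723/23964) = -23964/1519723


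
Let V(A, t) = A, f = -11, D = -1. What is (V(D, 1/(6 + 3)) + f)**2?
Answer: 144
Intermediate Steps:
(V(D, 1/(6 + 3)) + f)**2 = (-1 - 11)**2 = (-12)**2 = 144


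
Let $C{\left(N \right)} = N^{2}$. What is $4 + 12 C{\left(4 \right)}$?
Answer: $196$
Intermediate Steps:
$4 + 12 C{\left(4 \right)} = 4 + 12 \cdot 4^{2} = 4 + 12 \cdot 16 = 4 + 192 = 196$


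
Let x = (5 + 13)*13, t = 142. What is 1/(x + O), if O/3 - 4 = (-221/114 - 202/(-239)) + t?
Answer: 9082/6073313 ≈ 0.0014954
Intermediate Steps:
x = 234 (x = 18*13 = 234)
O = 3948125/9082 (O = 12 + 3*((-221/114 - 202/(-239)) + 142) = 12 + 3*((-221*1/114 - 202*(-1/239)) + 142) = 12 + 3*((-221/114 + 202/239) + 142) = 12 + 3*(-29791/27246 + 142) = 12 + 3*(3839141/27246) = 12 + 3839141/9082 = 3948125/9082 ≈ 434.72)
1/(x + O) = 1/(234 + 3948125/9082) = 1/(6073313/9082) = 9082/6073313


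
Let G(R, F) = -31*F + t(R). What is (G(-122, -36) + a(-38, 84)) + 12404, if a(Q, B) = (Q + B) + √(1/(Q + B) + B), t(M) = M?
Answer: 13444 + √177790/46 ≈ 13453.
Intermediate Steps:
G(R, F) = R - 31*F (G(R, F) = -31*F + R = R - 31*F)
a(Q, B) = B + Q + √(B + 1/(B + Q)) (a(Q, B) = (B + Q) + √(1/(B + Q) + B) = (B + Q) + √(B + 1/(B + Q)) = B + Q + √(B + 1/(B + Q)))
(G(-122, -36) + a(-38, 84)) + 12404 = ((-122 - 31*(-36)) + (84 - 38 + √((1 + 84*(84 - 38))/(84 - 38)))) + 12404 = ((-122 + 1116) + (84 - 38 + √((1 + 84*46)/46))) + 12404 = (994 + (84 - 38 + √((1 + 3864)/46))) + 12404 = (994 + (84 - 38 + √((1/46)*3865))) + 12404 = (994 + (84 - 38 + √(3865/46))) + 12404 = (994 + (84 - 38 + √177790/46)) + 12404 = (994 + (46 + √177790/46)) + 12404 = (1040 + √177790/46) + 12404 = 13444 + √177790/46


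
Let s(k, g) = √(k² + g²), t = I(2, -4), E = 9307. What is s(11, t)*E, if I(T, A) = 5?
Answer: 9307*√146 ≈ 1.1246e+5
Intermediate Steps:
t = 5
s(k, g) = √(g² + k²)
s(11, t)*E = √(5² + 11²)*9307 = √(25 + 121)*9307 = √146*9307 = 9307*√146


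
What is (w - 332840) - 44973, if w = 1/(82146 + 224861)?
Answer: -115991235690/307007 ≈ -3.7781e+5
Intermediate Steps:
w = 1/307007 ≈ 3.2573e-6
(w - 332840) - 44973 = (1/307007 - 332840) - 44973 = -102184209879/307007 - 44973 = -115991235690/307007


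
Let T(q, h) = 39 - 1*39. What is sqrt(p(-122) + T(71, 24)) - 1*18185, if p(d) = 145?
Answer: -18185 + sqrt(145) ≈ -18173.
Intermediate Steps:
T(q, h) = 0 (T(q, h) = 39 - 39 = 0)
sqrt(p(-122) + T(71, 24)) - 1*18185 = sqrt(145 + 0) - 1*18185 = sqrt(145) - 18185 = -18185 + sqrt(145)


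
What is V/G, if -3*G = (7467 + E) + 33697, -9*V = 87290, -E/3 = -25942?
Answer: 8729/35697 ≈ 0.24453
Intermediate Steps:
E = 77826 (E = -3*(-25942) = 77826)
V = -87290/9 (V = -⅑*87290 = -87290/9 ≈ -9698.9)
G = -118990/3 (G = -((7467 + 77826) + 33697)/3 = -(85293 + 33697)/3 = -⅓*118990 = -118990/3 ≈ -39663.)
V/G = -87290/(9*(-118990/3)) = -87290/9*(-3/118990) = 8729/35697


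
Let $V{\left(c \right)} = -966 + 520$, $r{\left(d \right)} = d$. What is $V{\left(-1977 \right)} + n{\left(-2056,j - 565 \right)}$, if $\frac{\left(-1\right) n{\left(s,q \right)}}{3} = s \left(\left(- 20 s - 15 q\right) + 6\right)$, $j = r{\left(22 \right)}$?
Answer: $303903082$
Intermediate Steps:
$V{\left(c \right)} = -446$
$j = 22$
$n{\left(s,q \right)} = - 3 s \left(6 - 20 s - 15 q\right)$ ($n{\left(s,q \right)} = - 3 s \left(\left(- 20 s - 15 q\right) + 6\right) = - 3 s \left(6 - 20 s - 15 q\right)$)
$V{\left(-1977 \right)} + n{\left(-2056,j - 565 \right)} = -446 + 3 \left(-2056\right) \left(-6 + 15 \left(22 - 565\right) + 20 \left(-2056\right)\right) = -446 + 3 \left(-2056\right) \left(-6 + 15 \left(-543\right) - 41120\right) = -446 + 3 \left(-2056\right) \left(-6 - 8145 - 41120\right) = -446 + 3 \left(-2056\right) \left(-49271\right) = -446 + 303903528 = 303903082$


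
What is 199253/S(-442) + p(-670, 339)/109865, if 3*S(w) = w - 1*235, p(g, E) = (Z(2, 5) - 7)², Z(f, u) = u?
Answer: -65672789827/74378605 ≈ -882.95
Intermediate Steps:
p(g, E) = 4 (p(g, E) = (5 - 7)² = (-2)² = 4)
S(w) = -235/3 + w/3 (S(w) = (w - 1*235)/3 = (w - 235)/3 = (-235 + w)/3 = -235/3 + w/3)
199253/S(-442) + p(-670, 339)/109865 = 199253/(-235/3 + (⅓)*(-442)) + 4/109865 = 199253/(-235/3 - 442/3) + 4*(1/109865) = 199253/(-677/3) + 4/109865 = 199253*(-3/677) + 4/109865 = -597759/677 + 4/109865 = -65672789827/74378605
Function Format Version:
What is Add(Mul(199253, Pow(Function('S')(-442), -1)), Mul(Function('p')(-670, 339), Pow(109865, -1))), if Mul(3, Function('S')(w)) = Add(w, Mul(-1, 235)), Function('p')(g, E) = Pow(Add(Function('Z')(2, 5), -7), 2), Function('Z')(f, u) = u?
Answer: Rational(-65672789827, 74378605) ≈ -882.95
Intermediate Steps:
Function('p')(g, E) = 4 (Function('p')(g, E) = Pow(Add(5, -7), 2) = Pow(-2, 2) = 4)
Function('S')(w) = Add(Rational(-235, 3), Mul(Rational(1, 3), w)) (Function('S')(w) = Mul(Rational(1, 3), Add(w, Mul(-1, 235))) = Mul(Rational(1, 3), Add(w, -235)) = Mul(Rational(1, 3), Add(-235, w)) = Add(Rational(-235, 3), Mul(Rational(1, 3), w)))
Add(Mul(199253, Pow(Function('S')(-442), -1)), Mul(Function('p')(-670, 339), Pow(109865, -1))) = Add(Mul(199253, Pow(Add(Rational(-235, 3), Mul(Rational(1, 3), -442)), -1)), Mul(4, Pow(109865, -1))) = Add(Mul(199253, Pow(Add(Rational(-235, 3), Rational(-442, 3)), -1)), Mul(4, Rational(1, 109865))) = Add(Mul(199253, Pow(Rational(-677, 3), -1)), Rational(4, 109865)) = Add(Mul(199253, Rational(-3, 677)), Rational(4, 109865)) = Add(Rational(-597759, 677), Rational(4, 109865)) = Rational(-65672789827, 74378605)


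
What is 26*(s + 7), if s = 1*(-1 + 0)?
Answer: 156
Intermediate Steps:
s = -1 (s = 1*(-1) = -1)
26*(s + 7) = 26*(-1 + 7) = 26*6 = 156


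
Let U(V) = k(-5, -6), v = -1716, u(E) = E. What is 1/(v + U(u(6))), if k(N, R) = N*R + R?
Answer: -1/1692 ≈ -0.00059102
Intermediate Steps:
k(N, R) = R + N*R
U(V) = 24 (U(V) = -6*(1 - 5) = -6*(-4) = 24)
1/(v + U(u(6))) = 1/(-1716 + 24) = 1/(-1692) = -1/1692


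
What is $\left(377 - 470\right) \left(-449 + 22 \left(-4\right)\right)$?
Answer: $49941$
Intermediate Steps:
$\left(377 - 470\right) \left(-449 + 22 \left(-4\right)\right) = - 93 \left(-449 - 88\right) = \left(-93\right) \left(-537\right) = 49941$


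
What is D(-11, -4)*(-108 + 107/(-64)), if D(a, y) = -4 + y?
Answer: 7019/8 ≈ 877.38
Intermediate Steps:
D(-11, -4)*(-108 + 107/(-64)) = (-4 - 4)*(-108 + 107/(-64)) = -8*(-108 + 107*(-1/64)) = -8*(-108 - 107/64) = -8*(-7019/64) = 7019/8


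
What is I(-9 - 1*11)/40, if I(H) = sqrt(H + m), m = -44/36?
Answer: I*sqrt(191)/120 ≈ 0.11517*I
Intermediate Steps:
m = -11/9 (m = -44*1/36 = -11/9 ≈ -1.2222)
I(H) = sqrt(-11/9 + H) (I(H) = sqrt(H - 11/9) = sqrt(-11/9 + H))
I(-9 - 1*11)/40 = (sqrt(-11 + 9*(-9 - 1*11))/3)/40 = (sqrt(-11 + 9*(-9 - 11))/3)/40 = (sqrt(-11 + 9*(-20))/3)/40 = (sqrt(-11 - 180)/3)/40 = (sqrt(-191)/3)/40 = ((I*sqrt(191))/3)/40 = (I*sqrt(191)/3)/40 = I*sqrt(191)/120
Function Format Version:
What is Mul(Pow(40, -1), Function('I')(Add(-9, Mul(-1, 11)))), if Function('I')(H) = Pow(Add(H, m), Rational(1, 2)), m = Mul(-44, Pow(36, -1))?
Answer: Mul(Rational(1, 120), I, Pow(191, Rational(1, 2))) ≈ Mul(0.11517, I)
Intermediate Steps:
m = Rational(-11, 9) (m = Mul(-44, Rational(1, 36)) = Rational(-11, 9) ≈ -1.2222)
Function('I')(H) = Pow(Add(Rational(-11, 9), H), Rational(1, 2)) (Function('I')(H) = Pow(Add(H, Rational(-11, 9)), Rational(1, 2)) = Pow(Add(Rational(-11, 9), H), Rational(1, 2)))
Mul(Pow(40, -1), Function('I')(Add(-9, Mul(-1, 11)))) = Mul(Pow(40, -1), Mul(Rational(1, 3), Pow(Add(-11, Mul(9, Add(-9, Mul(-1, 11)))), Rational(1, 2)))) = Mul(Rational(1, 40), Mul(Rational(1, 3), Pow(Add(-11, Mul(9, Add(-9, -11))), Rational(1, 2)))) = Mul(Rational(1, 40), Mul(Rational(1, 3), Pow(Add(-11, Mul(9, -20)), Rational(1, 2)))) = Mul(Rational(1, 40), Mul(Rational(1, 3), Pow(Add(-11, -180), Rational(1, 2)))) = Mul(Rational(1, 40), Mul(Rational(1, 3), Pow(-191, Rational(1, 2)))) = Mul(Rational(1, 40), Mul(Rational(1, 3), Mul(I, Pow(191, Rational(1, 2))))) = Mul(Rational(1, 40), Mul(Rational(1, 3), I, Pow(191, Rational(1, 2)))) = Mul(Rational(1, 120), I, Pow(191, Rational(1, 2)))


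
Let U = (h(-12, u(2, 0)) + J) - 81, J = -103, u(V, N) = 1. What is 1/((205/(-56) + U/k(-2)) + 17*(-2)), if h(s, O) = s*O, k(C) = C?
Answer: 56/3379 ≈ 0.016573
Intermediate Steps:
h(s, O) = O*s
U = -196 (U = (1*(-12) - 103) - 81 = (-12 - 103) - 81 = -115 - 81 = -196)
1/((205/(-56) + U/k(-2)) + 17*(-2)) = 1/((205/(-56) - 196/(-2)) + 17*(-2)) = 1/((205*(-1/56) - 196*(-½)) - 34) = 1/((-205/56 + 98) - 34) = 1/(5283/56 - 34) = 1/(3379/56) = 56/3379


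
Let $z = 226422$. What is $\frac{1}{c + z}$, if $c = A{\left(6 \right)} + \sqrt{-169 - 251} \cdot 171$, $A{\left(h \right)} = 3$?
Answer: $\frac{15095}{3418704123} - \frac{38 i \sqrt{105}}{5697840205} \approx 4.4154 \cdot 10^{-6} - 6.8339 \cdot 10^{-8} i$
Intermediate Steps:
$c = 3 + 342 i \sqrt{105}$ ($c = 3 + \sqrt{-169 - 251} \cdot 171 = 3 + \sqrt{-420} \cdot 171 = 3 + 2 i \sqrt{105} \cdot 171 = 3 + 342 i \sqrt{105} \approx 3.0 + 3504.5 i$)
$\frac{1}{c + z} = \frac{1}{\left(3 + 342 i \sqrt{105}\right) + 226422} = \frac{1}{226425 + 342 i \sqrt{105}}$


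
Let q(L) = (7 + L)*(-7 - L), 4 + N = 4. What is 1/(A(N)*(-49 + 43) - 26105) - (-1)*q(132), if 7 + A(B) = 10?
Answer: -504722484/26123 ≈ -19321.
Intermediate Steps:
N = 0 (N = -4 + 4 = 0)
A(B) = 3 (A(B) = -7 + 10 = 3)
q(L) = (-7 - L)*(7 + L)
1/(A(N)*(-49 + 43) - 26105) - (-1)*q(132) = 1/(3*(-49 + 43) - 26105) - (-1)*(-49 - 1*132² - 14*132) = 1/(3*(-6) - 26105) - (-1)*(-49 - 1*17424 - 1848) = 1/(-18 - 26105) - (-1)*(-49 - 17424 - 1848) = 1/(-26123) - (-1)*(-19321) = -1/26123 - 1*19321 = -1/26123 - 19321 = -504722484/26123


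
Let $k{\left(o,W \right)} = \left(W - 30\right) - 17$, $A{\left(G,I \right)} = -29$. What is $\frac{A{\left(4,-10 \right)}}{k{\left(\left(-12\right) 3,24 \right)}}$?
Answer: $\frac{29}{23} \approx 1.2609$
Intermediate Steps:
$k{\left(o,W \right)} = -47 + W$ ($k{\left(o,W \right)} = \left(-30 + W\right) - 17 = -47 + W$)
$\frac{A{\left(4,-10 \right)}}{k{\left(\left(-12\right) 3,24 \right)}} = - \frac{29}{-47 + 24} = - \frac{29}{-23} = \left(-29\right) \left(- \frac{1}{23}\right) = \frac{29}{23}$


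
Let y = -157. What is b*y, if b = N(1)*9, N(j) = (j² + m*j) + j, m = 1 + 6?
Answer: -12717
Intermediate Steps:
m = 7
N(j) = j² + 8*j (N(j) = (j² + 7*j) + j = j² + 8*j)
b = 81 (b = (1*(8 + 1))*9 = (1*9)*9 = 9*9 = 81)
b*y = 81*(-157) = -12717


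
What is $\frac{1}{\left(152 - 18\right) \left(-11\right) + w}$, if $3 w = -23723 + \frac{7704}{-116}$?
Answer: $- \frac{87}{818131} \approx -0.00010634$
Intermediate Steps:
$w = - \frac{689893}{87}$ ($w = \frac{-23723 + \frac{7704}{-116}}{3} = \frac{-23723 + 7704 \left(- \frac{1}{116}\right)}{3} = \frac{-23723 - \frac{1926}{29}}{3} = \frac{1}{3} \left(- \frac{689893}{29}\right) = - \frac{689893}{87} \approx -7929.8$)
$\frac{1}{\left(152 - 18\right) \left(-11\right) + w} = \frac{1}{\left(152 - 18\right) \left(-11\right) - \frac{689893}{87}} = \frac{1}{134 \left(-11\right) - \frac{689893}{87}} = \frac{1}{-1474 - \frac{689893}{87}} = \frac{1}{- \frac{818131}{87}} = - \frac{87}{818131}$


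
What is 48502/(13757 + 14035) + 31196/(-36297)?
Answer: 49637659/56042568 ≈ 0.88571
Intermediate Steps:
48502/(13757 + 14035) + 31196/(-36297) = 48502/27792 + 31196*(-1/36297) = 48502*(1/27792) - 31196/36297 = 24251/13896 - 31196/36297 = 49637659/56042568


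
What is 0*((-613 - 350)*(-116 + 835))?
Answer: 0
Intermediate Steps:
0*((-613 - 350)*(-116 + 835)) = 0*(-963*719) = 0*(-692397) = 0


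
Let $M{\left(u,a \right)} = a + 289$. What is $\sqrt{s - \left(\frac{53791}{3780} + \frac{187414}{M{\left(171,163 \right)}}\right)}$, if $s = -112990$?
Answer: $\frac{i \sqrt{574808624572245}}{71190} \approx 336.78 i$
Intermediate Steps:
$M{\left(u,a \right)} = 289 + a$
$\sqrt{s - \left(\frac{53791}{3780} + \frac{187414}{M{\left(171,163 \right)}}\right)} = \sqrt{-112990 - \left(\frac{53791}{3780} + \frac{187414}{289 + 163}\right)} = \sqrt{-112990 - \left(\frac{53791}{3780} + \frac{187414}{452}\right)} = \sqrt{-112990 - \frac{183184613}{427140}} = \sqrt{- \frac{48445733213}{427140}} = \frac{i \sqrt{574808624572245}}{71190}$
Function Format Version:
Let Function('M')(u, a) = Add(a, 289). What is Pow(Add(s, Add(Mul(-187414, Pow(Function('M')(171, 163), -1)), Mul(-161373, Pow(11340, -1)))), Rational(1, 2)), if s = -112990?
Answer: Mul(Rational(1, 71190), I, Pow(574808624572245, Rational(1, 2))) ≈ Mul(336.78, I)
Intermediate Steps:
Function('M')(u, a) = Add(289, a)
Pow(Add(s, Add(Mul(-187414, Pow(Function('M')(171, 163), -1)), Mul(-161373, Pow(11340, -1)))), Rational(1, 2)) = Pow(Add(-112990, Add(Mul(-187414, Pow(Add(289, 163), -1)), Mul(-161373, Pow(11340, -1)))), Rational(1, 2)) = Pow(Add(-112990, Add(Mul(-187414, Pow(452, -1)), Mul(-161373, Rational(1, 11340)))), Rational(1, 2)) = Pow(Add(-112990, Add(Mul(-187414, Rational(1, 452)), Rational(-53791, 3780))), Rational(1, 2)) = Pow(Add(-112990, Add(Rational(-93707, 226), Rational(-53791, 3780))), Rational(1, 2)) = Pow(Add(-112990, Rational(-183184613, 427140)), Rational(1, 2)) = Pow(Rational(-48445733213, 427140), Rational(1, 2)) = Mul(Rational(1, 71190), I, Pow(574808624572245, Rational(1, 2)))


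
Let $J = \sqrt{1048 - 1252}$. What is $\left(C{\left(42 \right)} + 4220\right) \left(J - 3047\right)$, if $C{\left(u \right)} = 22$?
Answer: $-12925374 + 8484 i \sqrt{51} \approx -1.2925 \cdot 10^{7} + 60588.0 i$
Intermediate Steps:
$J = 2 i \sqrt{51}$ ($J = \sqrt{-204} = 2 i \sqrt{51} \approx 14.283 i$)
$\left(C{\left(42 \right)} + 4220\right) \left(J - 3047\right) = \left(22 + 4220\right) \left(2 i \sqrt{51} - 3047\right) = 4242 \left(-3047 + 2 i \sqrt{51}\right) = -12925374 + 8484 i \sqrt{51}$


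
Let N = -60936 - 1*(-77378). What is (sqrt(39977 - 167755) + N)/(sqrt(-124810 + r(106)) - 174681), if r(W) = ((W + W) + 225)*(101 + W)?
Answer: (sqrt(127778) - 16442*I)/(sqrt(34351) + 174681*I) ≈ -0.094124 - 0.0021462*I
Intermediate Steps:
r(W) = (101 + W)*(225 + 2*W) (r(W) = (2*W + 225)*(101 + W) = (225 + 2*W)*(101 + W) = (101 + W)*(225 + 2*W))
N = 16442 (N = -60936 + 77378 = 16442)
(sqrt(39977 - 167755) + N)/(sqrt(-124810 + r(106)) - 174681) = (sqrt(39977 - 167755) + 16442)/(sqrt(-124810 + (22725 + 2*106**2 + 427*106)) - 174681) = (sqrt(-127778) + 16442)/(sqrt(-124810 + (22725 + 2*11236 + 45262)) - 174681) = (I*sqrt(127778) + 16442)/(sqrt(-124810 + (22725 + 22472 + 45262)) - 174681) = (16442 + I*sqrt(127778))/(sqrt(-124810 + 90459) - 174681) = (16442 + I*sqrt(127778))/(sqrt(-34351) - 174681) = (16442 + I*sqrt(127778))/(I*sqrt(34351) - 174681) = (16442 + I*sqrt(127778))/(-174681 + I*sqrt(34351))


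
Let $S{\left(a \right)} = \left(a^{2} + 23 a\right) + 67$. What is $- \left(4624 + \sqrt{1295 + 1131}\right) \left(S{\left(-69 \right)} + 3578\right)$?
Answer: $-31531056 - 6819 \sqrt{2426} \approx -3.1867 \cdot 10^{7}$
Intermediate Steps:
$S{\left(a \right)} = 67 + a^{2} + 23 a$
$- \left(4624 + \sqrt{1295 + 1131}\right) \left(S{\left(-69 \right)} + 3578\right) = - \left(4624 + \sqrt{1295 + 1131}\right) \left(\left(67 + \left(-69\right)^{2} + 23 \left(-69\right)\right) + 3578\right) = - \left(4624 + \sqrt{2426}\right) \left(\left(67 + 4761 - 1587\right) + 3578\right) = - \left(4624 + \sqrt{2426}\right) \left(3241 + 3578\right) = - \left(4624 + \sqrt{2426}\right) 6819 = - (31531056 + 6819 \sqrt{2426}) = -31531056 - 6819 \sqrt{2426}$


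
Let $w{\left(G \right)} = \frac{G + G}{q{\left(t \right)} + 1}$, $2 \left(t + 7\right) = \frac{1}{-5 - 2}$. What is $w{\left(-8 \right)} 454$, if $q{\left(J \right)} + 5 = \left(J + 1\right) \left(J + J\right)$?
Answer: $- \frac{711872}{8023} \approx -88.729$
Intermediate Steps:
$t = - \frac{99}{14}$ ($t = -7 + \frac{1}{2 \left(-5 - 2\right)} = -7 + \frac{1}{2 \left(-7\right)} = -7 + \frac{1}{2} \left(- \frac{1}{7}\right) = -7 - \frac{1}{14} = - \frac{99}{14} \approx -7.0714$)
$q{\left(J \right)} = -5 + 2 J \left(1 + J\right)$ ($q{\left(J \right)} = -5 + \left(J + 1\right) \left(J + J\right) = -5 + \left(1 + J\right) 2 J = -5 + 2 J \left(1 + J\right)$)
$w{\left(G \right)} = \frac{196 G}{8023}$ ($w{\left(G \right)} = \frac{G + G}{\left(-5 + 2 \left(- \frac{99}{14}\right) + 2 \left(- \frac{99}{14}\right)^{2}\right) + 1} = \frac{2 G}{\left(-5 - \frac{99}{7} + 2 \cdot \frac{9801}{196}\right) + 1} = \frac{2 G}{\left(-5 - \frac{99}{7} + \frac{9801}{98}\right) + 1} = \frac{2 G}{\frac{7925}{98} + 1} = \frac{2 G}{\frac{8023}{98}} = 2 G \frac{98}{8023} = \frac{196 G}{8023}$)
$w{\left(-8 \right)} 454 = \frac{196}{8023} \left(-8\right) 454 = \left(- \frac{1568}{8023}\right) 454 = - \frac{711872}{8023}$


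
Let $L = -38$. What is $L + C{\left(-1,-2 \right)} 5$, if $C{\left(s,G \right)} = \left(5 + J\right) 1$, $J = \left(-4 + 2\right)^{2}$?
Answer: $7$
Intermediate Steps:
$J = 4$ ($J = \left(-2\right)^{2} = 4$)
$C{\left(s,G \right)} = 9$ ($C{\left(s,G \right)} = \left(5 + 4\right) 1 = 9 \cdot 1 = 9$)
$L + C{\left(-1,-2 \right)} 5 = -38 + 9 \cdot 5 = -38 + 45 = 7$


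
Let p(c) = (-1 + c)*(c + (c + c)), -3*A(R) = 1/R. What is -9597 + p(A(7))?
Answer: -1410737/147 ≈ -9596.8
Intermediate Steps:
A(R) = -1/(3*R)
p(c) = 3*c*(-1 + c) (p(c) = (-1 + c)*(c + 2*c) = (-1 + c)*(3*c) = 3*c*(-1 + c))
-9597 + p(A(7)) = -9597 + 3*(-1/3/7)*(-1 - 1/3/7) = -9597 + 3*(-1/3*1/7)*(-1 - 1/3*1/7) = -9597 + 3*(-1/21)*(-1 - 1/21) = -9597 + 3*(-1/21)*(-22/21) = -9597 + 22/147 = -1410737/147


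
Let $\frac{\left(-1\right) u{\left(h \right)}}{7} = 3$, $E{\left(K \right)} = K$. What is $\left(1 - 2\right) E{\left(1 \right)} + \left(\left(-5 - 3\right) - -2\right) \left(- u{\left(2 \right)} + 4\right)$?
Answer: $-151$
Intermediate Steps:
$u{\left(h \right)} = -21$ ($u{\left(h \right)} = \left(-7\right) 3 = -21$)
$\left(1 - 2\right) E{\left(1 \right)} + \left(\left(-5 - 3\right) - -2\right) \left(- u{\left(2 \right)} + 4\right) = \left(1 - 2\right) 1 + \left(\left(-5 - 3\right) - -2\right) \left(\left(-1\right) \left(-21\right) + 4\right) = \left(-1\right) 1 + \left(-8 + 2\right) \left(21 + 4\right) = -1 - 150 = -151$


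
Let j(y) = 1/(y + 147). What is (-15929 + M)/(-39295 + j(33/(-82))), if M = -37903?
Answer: 647114472/472365113 ≈ 1.3699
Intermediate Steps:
j(y) = 1/(147 + y)
(-15929 + M)/(-39295 + j(33/(-82))) = (-15929 - 37903)/(-39295 + 1/(147 + 33/(-82))) = -53832/(-39295 + 1/(147 + 33*(-1/82))) = -53832/(-39295 + 1/(147 - 33/82)) = -53832/(-39295 + 1/(12021/82)) = -53832/(-39295 + 82/12021) = -53832/(-472365113/12021) = -53832*(-12021/472365113) = 647114472/472365113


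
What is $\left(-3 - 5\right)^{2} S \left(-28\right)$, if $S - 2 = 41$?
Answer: $-77056$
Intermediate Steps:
$S = 43$ ($S = 2 + 41 = 43$)
$\left(-3 - 5\right)^{2} S \left(-28\right) = \left(-3 - 5\right)^{2} \cdot 43 \left(-28\right) = \left(-8\right)^{2} \cdot 43 \left(-28\right) = 64 \cdot 43 \left(-28\right) = 2752 \left(-28\right) = -77056$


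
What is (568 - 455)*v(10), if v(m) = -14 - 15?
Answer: -3277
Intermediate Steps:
v(m) = -29
(568 - 455)*v(10) = (568 - 455)*(-29) = 113*(-29) = -3277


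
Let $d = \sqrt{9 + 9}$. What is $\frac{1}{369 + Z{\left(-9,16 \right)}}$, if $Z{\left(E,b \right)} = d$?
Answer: $\frac{41}{15127} - \frac{\sqrt{2}}{45381} \approx 0.0026792$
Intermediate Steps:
$d = 3 \sqrt{2}$ ($d = \sqrt{18} = 3 \sqrt{2} \approx 4.2426$)
$Z{\left(E,b \right)} = 3 \sqrt{2}$
$\frac{1}{369 + Z{\left(-9,16 \right)}} = \frac{1}{369 + 3 \sqrt{2}}$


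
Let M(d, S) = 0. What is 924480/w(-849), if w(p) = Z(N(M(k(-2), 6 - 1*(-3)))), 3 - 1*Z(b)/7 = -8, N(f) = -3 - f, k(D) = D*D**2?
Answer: 924480/77 ≈ 12006.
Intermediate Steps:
k(D) = D**3
Z(b) = 77 (Z(b) = 21 - 7*(-8) = 21 + 56 = 77)
w(p) = 77
924480/w(-849) = 924480/77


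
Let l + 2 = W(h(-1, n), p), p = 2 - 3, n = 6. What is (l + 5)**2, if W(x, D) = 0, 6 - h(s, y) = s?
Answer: 9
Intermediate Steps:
h(s, y) = 6 - s
p = -1
l = -2 (l = -2 + 0 = -2)
(l + 5)**2 = (-2 + 5)**2 = 3**2 = 9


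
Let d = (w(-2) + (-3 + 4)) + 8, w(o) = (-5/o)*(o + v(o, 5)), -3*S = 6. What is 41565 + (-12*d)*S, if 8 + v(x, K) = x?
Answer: 41061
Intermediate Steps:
v(x, K) = -8 + x
S = -2 (S = -⅓*6 = -2)
w(o) = -5*(-8 + 2*o)/o (w(o) = (-5/o)*(o + (-8 + o)) = (-5/o)*(-8 + 2*o) = -5*(-8 + 2*o)/o)
d = -21 (d = ((-10 + 40/(-2)) + (-3 + 4)) + 8 = ((-10 + 40*(-½)) + 1) + 8 = ((-10 - 20) + 1) + 8 = (-30 + 1) + 8 = -29 + 8 = -21)
41565 + (-12*d)*S = 41565 - 12*(-21)*(-2) = 41565 + 252*(-2) = 41565 - 504 = 41061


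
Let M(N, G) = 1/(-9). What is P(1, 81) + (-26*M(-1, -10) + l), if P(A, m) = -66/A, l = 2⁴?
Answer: -424/9 ≈ -47.111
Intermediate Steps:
l = 16
M(N, G) = -⅑
P(1, 81) + (-26*M(-1, -10) + l) = -66/1 + (-26*(-⅑) + 16) = -66*1 + (26/9 + 16) = -66 + 170/9 = -424/9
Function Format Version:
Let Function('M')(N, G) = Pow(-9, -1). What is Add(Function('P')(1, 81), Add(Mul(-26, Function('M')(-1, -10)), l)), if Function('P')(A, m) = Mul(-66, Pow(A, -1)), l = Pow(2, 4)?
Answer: Rational(-424, 9) ≈ -47.111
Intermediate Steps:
l = 16
Function('M')(N, G) = Rational(-1, 9)
Add(Function('P')(1, 81), Add(Mul(-26, Function('M')(-1, -10)), l)) = Add(Mul(-66, Pow(1, -1)), Add(Mul(-26, Rational(-1, 9)), 16)) = Add(Mul(-66, 1), Add(Rational(26, 9), 16)) = Add(-66, Rational(170, 9)) = Rational(-424, 9)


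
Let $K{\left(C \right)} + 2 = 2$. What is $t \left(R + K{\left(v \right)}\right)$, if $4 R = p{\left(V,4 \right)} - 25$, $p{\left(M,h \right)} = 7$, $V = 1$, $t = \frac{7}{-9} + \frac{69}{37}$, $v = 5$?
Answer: $- \frac{181}{37} \approx -4.8919$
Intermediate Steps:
$K{\left(C \right)} = 0$ ($K{\left(C \right)} = -2 + 2 = 0$)
$t = \frac{362}{333}$ ($t = 7 \left(- \frac{1}{9}\right) + 69 \cdot \frac{1}{37} = - \frac{7}{9} + \frac{69}{37} = \frac{362}{333} \approx 1.0871$)
$R = - \frac{9}{2}$ ($R = \frac{7 - 25}{4} = \frac{1}{4} \left(-18\right) = - \frac{9}{2} \approx -4.5$)
$t \left(R + K{\left(v \right)}\right) = \frac{362 \left(- \frac{9}{2} + 0\right)}{333} = \frac{362}{333} \left(- \frac{9}{2}\right) = - \frac{181}{37}$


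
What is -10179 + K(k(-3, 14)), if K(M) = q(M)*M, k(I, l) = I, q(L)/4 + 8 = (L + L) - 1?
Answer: -9999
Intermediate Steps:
q(L) = -36 + 8*L (q(L) = -32 + 4*((L + L) - 1) = -32 + 4*(2*L - 1) = -32 + 4*(-1 + 2*L) = -32 + (-4 + 8*L) = -36 + 8*L)
K(M) = M*(-36 + 8*M) (K(M) = (-36 + 8*M)*M = M*(-36 + 8*M))
-10179 + K(k(-3, 14)) = -10179 + 4*(-3)*(-9 + 2*(-3)) = -10179 + 4*(-3)*(-9 - 6) = -10179 + 4*(-3)*(-15) = -10179 + 180 = -9999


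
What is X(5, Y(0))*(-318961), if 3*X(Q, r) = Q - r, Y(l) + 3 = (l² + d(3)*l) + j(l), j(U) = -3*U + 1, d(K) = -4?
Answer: -2232727/3 ≈ -7.4424e+5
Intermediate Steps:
j(U) = 1 - 3*U
Y(l) = -2 + l² - 7*l (Y(l) = -3 + ((l² - 4*l) + (1 - 3*l)) = -3 + (1 + l² - 7*l) = -2 + l² - 7*l)
X(Q, r) = -r/3 + Q/3 (X(Q, r) = (Q - r)/3 = -r/3 + Q/3)
X(5, Y(0))*(-318961) = (-(-2 + 0² - 7*0)/3 + (⅓)*5)*(-318961) = (-(-2 + 0 + 0)/3 + 5/3)*(-318961) = (-⅓*(-2) + 5/3)*(-318961) = (⅔ + 5/3)*(-318961) = (7/3)*(-318961) = -2232727/3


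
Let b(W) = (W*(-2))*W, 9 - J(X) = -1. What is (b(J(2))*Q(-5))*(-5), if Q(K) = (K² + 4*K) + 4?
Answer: 9000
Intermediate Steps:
Q(K) = 4 + K² + 4*K
J(X) = 10 (J(X) = 9 - 1*(-1) = 9 + 1 = 10)
b(W) = -2*W² (b(W) = (-2*W)*W = -2*W²)
(b(J(2))*Q(-5))*(-5) = ((-2*10²)*(4 + (-5)² + 4*(-5)))*(-5) = ((-2*100)*(4 + 25 - 20))*(-5) = -200*9*(-5) = -1800*(-5) = 9000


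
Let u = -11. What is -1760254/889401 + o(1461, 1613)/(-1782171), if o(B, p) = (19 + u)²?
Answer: -1045710184366/528354889857 ≈ -1.9792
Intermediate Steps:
o(B, p) = 64 (o(B, p) = (19 - 11)² = 8² = 64)
-1760254/889401 + o(1461, 1613)/(-1782171) = -1760254/889401 + 64/(-1782171) = -1760254*1/889401 + 64*(-1/1782171) = -1760254/889401 - 64/1782171 = -1045710184366/528354889857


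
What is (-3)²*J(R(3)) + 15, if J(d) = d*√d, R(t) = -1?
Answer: 15 - 9*I ≈ 15.0 - 9.0*I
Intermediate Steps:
J(d) = d^(3/2)
(-3)²*J(R(3)) + 15 = (-3)²*(-1)^(3/2) + 15 = 9*(-I) + 15 = -9*I + 15 = 15 - 9*I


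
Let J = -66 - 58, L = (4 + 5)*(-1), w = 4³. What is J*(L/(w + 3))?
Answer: 1116/67 ≈ 16.657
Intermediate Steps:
w = 64
L = -9 (L = 9*(-1) = -9)
J = -124
J*(L/(w + 3)) = -124*(-9)/(64 + 3) = -124*(-9)/67 = -124*(-9/67) = 1116/67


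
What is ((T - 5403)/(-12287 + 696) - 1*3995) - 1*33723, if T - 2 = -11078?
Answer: -437172859/11591 ≈ -37717.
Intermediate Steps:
T = -11076 (T = 2 - 11078 = -11076)
((T - 5403)/(-12287 + 696) - 1*3995) - 1*33723 = ((-11076 - 5403)/(-12287 + 696) - 1*3995) - 1*33723 = (-16479/(-11591) - 3995) - 33723 = (-16479*(-1/11591) - 3995) - 33723 = (16479/11591 - 3995) - 33723 = -46289566/11591 - 33723 = -437172859/11591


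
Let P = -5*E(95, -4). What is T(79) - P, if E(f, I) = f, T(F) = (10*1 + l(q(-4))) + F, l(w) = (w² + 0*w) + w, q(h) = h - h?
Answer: 564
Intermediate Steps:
q(h) = 0
l(w) = w + w² (l(w) = (w² + 0) + w = w² + w = w + w²)
T(F) = 10 + F (T(F) = (10*1 + 0*(1 + 0)) + F = (10 + 0*1) + F = (10 + 0) + F = 10 + F)
P = -475 (P = -5*95 = -475)
T(79) - P = (10 + 79) - 1*(-475) = 89 + 475 = 564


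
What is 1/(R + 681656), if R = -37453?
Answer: 1/644203 ≈ 1.5523e-6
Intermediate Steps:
1/(R + 681656) = 1/(-37453 + 681656) = 1/644203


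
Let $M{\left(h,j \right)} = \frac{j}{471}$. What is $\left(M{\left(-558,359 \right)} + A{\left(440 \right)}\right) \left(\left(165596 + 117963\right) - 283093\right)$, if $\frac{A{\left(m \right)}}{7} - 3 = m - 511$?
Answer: $- \frac{104308042}{471} \approx -2.2146 \cdot 10^{5}$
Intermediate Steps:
$M{\left(h,j \right)} = \frac{j}{471}$ ($M{\left(h,j \right)} = j \frac{1}{471} = \frac{j}{471}$)
$A{\left(m \right)} = -3556 + 7 m$ ($A{\left(m \right)} = 21 + 7 \left(m - 511\right) = 21 + 7 \left(-511 + m\right) = 21 + \left(-3577 + 7 m\right) = -3556 + 7 m$)
$\left(M{\left(-558,359 \right)} + A{\left(440 \right)}\right) \left(\left(165596 + 117963\right) - 283093\right) = \left(\frac{1}{471} \cdot 359 + \left(-3556 + 7 \cdot 440\right)\right) \left(\left(165596 + 117963\right) - 283093\right) = \left(\frac{359}{471} + \left(-3556 + 3080\right)\right) \left(283559 - 283093\right) = \left(\frac{359}{471} - 476\right) 466 = \left(- \frac{223837}{471}\right) 466 = - \frac{104308042}{471}$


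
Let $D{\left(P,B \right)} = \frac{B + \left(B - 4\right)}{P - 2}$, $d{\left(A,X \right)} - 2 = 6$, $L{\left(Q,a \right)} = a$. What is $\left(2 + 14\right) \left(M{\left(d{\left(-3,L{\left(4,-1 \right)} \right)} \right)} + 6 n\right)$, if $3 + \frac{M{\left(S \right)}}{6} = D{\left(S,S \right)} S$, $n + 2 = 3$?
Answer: $1344$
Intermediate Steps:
$d{\left(A,X \right)} = 8$ ($d{\left(A,X \right)} = 2 + 6 = 8$)
$D{\left(P,B \right)} = \frac{-4 + 2 B}{-2 + P}$ ($D{\left(P,B \right)} = \frac{B + \left(B - 4\right)}{-2 + P} = \frac{B + \left(-4 + B\right)}{-2 + P} = \frac{-4 + 2 B}{-2 + P}$)
$n = 1$ ($n = -2 + 3 = 1$)
$M{\left(S \right)} = -18 + 12 S$ ($M{\left(S \right)} = -18 + 6 \frac{2 \left(-2 + S\right)}{-2 + S} S = -18 + 6 \cdot 2 S = -18 + 12 S$)
$\left(2 + 14\right) \left(M{\left(d{\left(-3,L{\left(4,-1 \right)} \right)} \right)} + 6 n\right) = \left(2 + 14\right) \left(\left(-18 + 12 \cdot 8\right) + 6 \cdot 1\right) = 16 \left(\left(-18 + 96\right) + 6\right) = 16 \left(78 + 6\right) = 16 \cdot 84 = 1344$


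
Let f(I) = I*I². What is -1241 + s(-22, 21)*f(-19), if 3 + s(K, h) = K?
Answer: 170234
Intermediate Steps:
s(K, h) = -3 + K
f(I) = I³
-1241 + s(-22, 21)*f(-19) = -1241 + (-3 - 22)*(-19)³ = -1241 - 25*(-6859) = -1241 + 171475 = 170234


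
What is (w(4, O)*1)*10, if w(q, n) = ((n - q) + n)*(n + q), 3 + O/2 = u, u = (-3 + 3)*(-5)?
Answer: 320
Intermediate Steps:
u = 0 (u = 0*(-5) = 0)
O = -6 (O = -6 + 2*0 = -6 + 0 = -6)
w(q, n) = (n + q)*(-q + 2*n) (w(q, n) = (-q + 2*n)*(n + q) = (n + q)*(-q + 2*n))
(w(4, O)*1)*10 = ((-1*4**2 + 2*(-6)**2 - 6*4)*1)*10 = ((-1*16 + 2*36 - 24)*1)*10 = ((-16 + 72 - 24)*1)*10 = (32*1)*10 = 32*10 = 320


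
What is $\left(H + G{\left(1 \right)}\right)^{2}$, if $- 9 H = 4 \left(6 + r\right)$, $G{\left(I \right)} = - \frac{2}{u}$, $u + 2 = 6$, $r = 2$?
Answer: $\frac{5329}{324} \approx 16.448$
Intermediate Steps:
$u = 4$ ($u = -2 + 6 = 4$)
$G{\left(I \right)} = - \frac{1}{2}$ ($G{\left(I \right)} = - \frac{2}{4} = \left(-2\right) \frac{1}{4} = - \frac{1}{2}$)
$H = - \frac{32}{9}$ ($H = - \frac{4 \left(6 + 2\right)}{9} = - \frac{4 \cdot 8}{9} = \left(- \frac{1}{9}\right) 32 = - \frac{32}{9} \approx -3.5556$)
$\left(H + G{\left(1 \right)}\right)^{2} = \left(- \frac{32}{9} - \frac{1}{2}\right)^{2} = \left(- \frac{73}{18}\right)^{2} = \frac{5329}{324}$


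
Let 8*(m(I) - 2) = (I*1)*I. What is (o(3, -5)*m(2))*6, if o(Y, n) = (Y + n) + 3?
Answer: 15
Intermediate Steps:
o(Y, n) = 3 + Y + n
m(I) = 2 + I²/8 (m(I) = 2 + ((I*1)*I)/8 = 2 + (I*I)/8 = 2 + I²/8)
(o(3, -5)*m(2))*6 = ((3 + 3 - 5)*(2 + (⅛)*2²))*6 = (1*(2 + (⅛)*4))*6 = (1*(2 + ½))*6 = (1*(5/2))*6 = (5/2)*6 = 15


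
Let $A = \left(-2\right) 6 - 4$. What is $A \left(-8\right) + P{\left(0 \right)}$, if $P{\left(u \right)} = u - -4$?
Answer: $132$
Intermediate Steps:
$P{\left(u \right)} = 4 + u$ ($P{\left(u \right)} = u + 4 = 4 + u$)
$A = -16$ ($A = -12 - 4 = -16$)
$A \left(-8\right) + P{\left(0 \right)} = \left(-16\right) \left(-8\right) + \left(4 + 0\right) = 128 + 4 = 132$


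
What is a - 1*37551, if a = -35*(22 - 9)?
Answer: -38006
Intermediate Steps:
a = -455 (a = -35*13 = -455)
a - 1*37551 = -455 - 1*37551 = -455 - 37551 = -38006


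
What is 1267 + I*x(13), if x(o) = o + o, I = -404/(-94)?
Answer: 64801/47 ≈ 1378.7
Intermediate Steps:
I = 202/47 (I = -404*(-1/94) = 202/47 ≈ 4.2979)
x(o) = 2*o
1267 + I*x(13) = 1267 + 202*(2*13)/47 = 1267 + (202/47)*26 = 1267 + 5252/47 = 64801/47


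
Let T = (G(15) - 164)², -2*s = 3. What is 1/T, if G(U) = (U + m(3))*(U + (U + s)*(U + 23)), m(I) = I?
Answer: 1/87235600 ≈ 1.1463e-8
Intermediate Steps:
s = -3/2 (s = -½*3 = -3/2 ≈ -1.5000)
G(U) = (3 + U)*(U + (23 + U)*(-3/2 + U)) (G(U) = (U + 3)*(U + (U - 3/2)*(U + 23)) = (3 + U)*(U + (-3/2 + U)*(23 + U)) = (3 + U)*(U + (23 + U)*(-3/2 + U)))
T = 87235600 (T = ((-207/2 + 15³ + 33*15 + (51/2)*15²) - 164)² = ((-207/2 + 3375 + 495 + (51/2)*225) - 164)² = ((-207/2 + 3375 + 495 + 11475/2) - 164)² = (9504 - 164)² = 9340² = 87235600)
1/T = 1/87235600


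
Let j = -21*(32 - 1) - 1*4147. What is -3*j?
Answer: 14394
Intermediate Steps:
j = -4798 (j = -21*31 - 4147 = -651 - 4147 = -4798)
-3*j = -3*(-4798) = 14394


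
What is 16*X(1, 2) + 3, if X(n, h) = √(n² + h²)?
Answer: 3 + 16*√5 ≈ 38.777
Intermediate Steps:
X(n, h) = √(h² + n²)
16*X(1, 2) + 3 = 16*√(2² + 1²) + 3 = 16*√(4 + 1) + 3 = 16*√5 + 3 = 3 + 16*√5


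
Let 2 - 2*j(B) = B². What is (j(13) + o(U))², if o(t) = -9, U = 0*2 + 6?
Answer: 34225/4 ≈ 8556.3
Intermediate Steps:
j(B) = 1 - B²/2
U = 6 (U = 0 + 6 = 6)
(j(13) + o(U))² = ((1 - ½*13²) - 9)² = ((1 - ½*169) - 9)² = ((1 - 169/2) - 9)² = (-167/2 - 9)² = (-185/2)² = 34225/4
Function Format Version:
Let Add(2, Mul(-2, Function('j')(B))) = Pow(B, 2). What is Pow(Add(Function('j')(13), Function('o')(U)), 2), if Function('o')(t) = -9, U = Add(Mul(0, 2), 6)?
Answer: Rational(34225, 4) ≈ 8556.3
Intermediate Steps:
Function('j')(B) = Add(1, Mul(Rational(-1, 2), Pow(B, 2)))
U = 6 (U = Add(0, 6) = 6)
Pow(Add(Function('j')(13), Function('o')(U)), 2) = Pow(Add(Add(1, Mul(Rational(-1, 2), Pow(13, 2))), -9), 2) = Pow(Add(Add(1, Mul(Rational(-1, 2), 169)), -9), 2) = Pow(Add(Add(1, Rational(-169, 2)), -9), 2) = Pow(Add(Rational(-167, 2), -9), 2) = Pow(Rational(-185, 2), 2) = Rational(34225, 4)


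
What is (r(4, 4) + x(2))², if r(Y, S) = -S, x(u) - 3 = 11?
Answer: 100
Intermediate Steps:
x(u) = 14 (x(u) = 3 + 11 = 14)
(r(4, 4) + x(2))² = (-1*4 + 14)² = (-4 + 14)² = 10² = 100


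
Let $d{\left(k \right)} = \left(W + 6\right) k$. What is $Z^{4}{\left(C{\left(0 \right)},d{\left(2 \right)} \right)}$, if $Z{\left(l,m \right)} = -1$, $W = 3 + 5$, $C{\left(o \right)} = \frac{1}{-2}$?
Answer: $1$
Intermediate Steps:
$C{\left(o \right)} = - \frac{1}{2}$
$W = 8$
$d{\left(k \right)} = 14 k$ ($d{\left(k \right)} = \left(8 + 6\right) k = 14 k$)
$Z^{4}{\left(C{\left(0 \right)},d{\left(2 \right)} \right)} = \left(-1\right)^{4} = 1$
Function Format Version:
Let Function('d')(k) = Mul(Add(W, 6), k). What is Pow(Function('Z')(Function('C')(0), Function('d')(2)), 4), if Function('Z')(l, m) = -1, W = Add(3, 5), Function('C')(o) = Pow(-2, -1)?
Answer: 1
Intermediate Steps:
Function('C')(o) = Rational(-1, 2)
W = 8
Function('d')(k) = Mul(14, k) (Function('d')(k) = Mul(Add(8, 6), k) = Mul(14, k))
Pow(Function('Z')(Function('C')(0), Function('d')(2)), 4) = Pow(-1, 4) = 1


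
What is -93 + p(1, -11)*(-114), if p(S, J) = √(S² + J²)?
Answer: -93 - 114*√122 ≈ -1352.2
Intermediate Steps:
p(S, J) = √(J² + S²)
-93 + p(1, -11)*(-114) = -93 + √((-11)² + 1²)*(-114) = -93 + √(121 + 1)*(-114) = -93 + √122*(-114) = -93 - 114*√122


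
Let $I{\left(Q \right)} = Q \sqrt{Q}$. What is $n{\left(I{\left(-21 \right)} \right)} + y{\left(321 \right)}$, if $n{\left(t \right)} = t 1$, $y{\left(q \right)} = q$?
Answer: $321 - 21 i \sqrt{21} \approx 321.0 - 96.234 i$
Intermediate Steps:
$I{\left(Q \right)} = Q^{\frac{3}{2}}$
$n{\left(t \right)} = t$
$n{\left(I{\left(-21 \right)} \right)} + y{\left(321 \right)} = \left(-21\right)^{\frac{3}{2}} + 321 = - 21 i \sqrt{21} + 321 = 321 - 21 i \sqrt{21}$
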